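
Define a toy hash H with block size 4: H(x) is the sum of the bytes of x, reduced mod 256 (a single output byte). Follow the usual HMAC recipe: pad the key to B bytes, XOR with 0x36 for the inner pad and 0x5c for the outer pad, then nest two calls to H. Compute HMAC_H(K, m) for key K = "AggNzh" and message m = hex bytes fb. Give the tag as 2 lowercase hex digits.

1d

Key "AggNzh" = 41 67 67 4e 7a 68 is 6 bytes > B = 4, so hash it first: H(key) = 3f, then zero-pad to 4 bytes: K' = 3f 00 00 00.
K' ⊕ ipad = 09 36 36 36.  K' ⊕ opad = 63 5c 5c 5c.
Inner input = (K'⊕ipad) ∥ m = 09 36 36 36 ∥ fb.
Inner hash: sum = 9+54+54+54+251 = 422; mod 256 = 166 → a6.
Outer input = (K'⊕opad) ∥ inner = 63 5c 5c 5c ∥ a6.
Outer hash (tag): sum = 99+92+92+92+166 = 541; mod 256 = 29 → 1d.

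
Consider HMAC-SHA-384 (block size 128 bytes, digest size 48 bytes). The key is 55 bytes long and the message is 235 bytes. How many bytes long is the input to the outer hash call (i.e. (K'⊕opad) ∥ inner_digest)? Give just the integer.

176

Key is 55 ≤ 128 bytes, zero-padded: |K'| = 128.
Outer input = (K'⊕opad) ∥ H(inner) → 128 + 48 = 176 bytes.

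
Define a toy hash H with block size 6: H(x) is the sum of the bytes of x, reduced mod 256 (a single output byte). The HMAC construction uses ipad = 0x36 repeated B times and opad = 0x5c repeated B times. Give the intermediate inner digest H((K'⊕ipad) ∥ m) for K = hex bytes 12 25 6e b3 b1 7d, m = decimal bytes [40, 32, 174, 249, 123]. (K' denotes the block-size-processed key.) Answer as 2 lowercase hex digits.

50

Key hex bytes 12 25 6e b3 b1 7d is exactly B = 6 bytes: K' = 12 25 6e b3 b1 7d.
K' ⊕ ipad = 24 13 58 85 87 4b.
Inner input = 24 13 58 85 87 4b ∥ 28 20 ae f9 7b.
Inner hash: sum = 36+19+88+133+135+75+40+32+174+249+123 = 1104; mod 256 = 80 → 50.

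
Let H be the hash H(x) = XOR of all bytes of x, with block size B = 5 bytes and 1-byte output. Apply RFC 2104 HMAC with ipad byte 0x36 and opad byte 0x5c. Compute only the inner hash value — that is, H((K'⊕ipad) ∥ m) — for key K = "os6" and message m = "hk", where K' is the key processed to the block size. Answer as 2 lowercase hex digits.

Key "os6" = 6f 73 36 is 3 bytes ≤ B = 5; zero-pad to 5 bytes: K' = 6f 73 36 00 00.
K' ⊕ ipad = 59 45 00 36 36.
Inner input = 59 45 00 36 36 ∥ 68 6b.
Inner hash: XOR 59⊕45⊕00⊕36⊕36⊕68⊕6b = 1f.

1f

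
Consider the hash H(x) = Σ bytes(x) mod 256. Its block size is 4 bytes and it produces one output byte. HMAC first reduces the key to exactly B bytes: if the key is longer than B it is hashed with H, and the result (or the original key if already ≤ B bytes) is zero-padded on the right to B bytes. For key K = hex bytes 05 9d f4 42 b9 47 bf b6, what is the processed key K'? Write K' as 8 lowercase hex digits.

|K| = 8 > B = 4, so first hash the key.
H(K): sum = 5+157+244+66+185+71+191+182 = 1101; mod 256 = 77 → 4d.
Zero-pad H(K) = 4d to 4 bytes: K' = 4d 00 00 00.

4d000000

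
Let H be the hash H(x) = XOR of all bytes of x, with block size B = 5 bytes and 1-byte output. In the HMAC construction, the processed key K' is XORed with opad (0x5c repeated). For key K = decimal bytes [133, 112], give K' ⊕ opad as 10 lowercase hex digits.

d92c5c5c5c

Key decimal bytes [133, 112] = 85 70 is 2 bytes ≤ B = 5; zero-pad to 5 bytes: K' = 85 70 00 00 00.
XOR each byte with 0x5c: 85⊕5c=d9, 70⊕5c=2c, 00⊕5c=5c, 00⊕5c=5c, 00⊕5c=5c.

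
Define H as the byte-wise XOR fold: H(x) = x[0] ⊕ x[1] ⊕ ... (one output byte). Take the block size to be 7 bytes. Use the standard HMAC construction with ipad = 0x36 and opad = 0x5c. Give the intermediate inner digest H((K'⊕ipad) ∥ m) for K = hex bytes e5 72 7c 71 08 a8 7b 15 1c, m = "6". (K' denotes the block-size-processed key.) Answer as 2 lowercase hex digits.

Key hex bytes e5 72 7c 71 08 a8 7b 15 1c is 9 bytes > B = 7, so hash it first: H(key) = 48, then zero-pad to 7 bytes: K' = 48 00 00 00 00 00 00.
K' ⊕ ipad = 7e 36 36 36 36 36 36.
Inner input = 7e 36 36 36 36 36 36 ∥ 36.
Inner hash: XOR 7e⊕36⊕36⊕36⊕36⊕36⊕36⊕36 = 48.

48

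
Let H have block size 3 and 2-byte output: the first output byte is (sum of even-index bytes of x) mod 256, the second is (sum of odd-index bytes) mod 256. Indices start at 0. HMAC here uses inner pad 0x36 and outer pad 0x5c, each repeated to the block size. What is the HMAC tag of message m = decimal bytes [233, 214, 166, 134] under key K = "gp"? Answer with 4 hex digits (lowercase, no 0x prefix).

6c0f

Key "gp" = 67 70 is 2 bytes ≤ B = 3; zero-pad to 3 bytes: K' = 67 70 00.
K' ⊕ ipad = 51 46 36.  K' ⊕ opad = 3b 2c 5c.
Inner input = (K'⊕ipad) ∥ m = 51 46 36 ∥ e9 d6 a6 86.
Inner hash: even-index sum = 483 mod 256 = 227; odd-index sum = 469 mod 256 = 213 → e3 d5.
Outer input = (K'⊕opad) ∥ inner = 3b 2c 5c ∥ e3 d5.
Outer hash (tag): even-index sum = 364 mod 256 = 108; odd-index sum = 271 mod 256 = 15 → 6c 0f.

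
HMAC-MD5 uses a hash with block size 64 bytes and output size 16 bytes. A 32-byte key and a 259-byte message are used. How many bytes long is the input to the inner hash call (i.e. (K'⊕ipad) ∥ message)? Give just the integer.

Key is 32 ≤ 64 bytes, zero-padded: |K'| = 64.
Inner input = (K'⊕ipad) ∥ m → 64 + 259 = 323 bytes.

323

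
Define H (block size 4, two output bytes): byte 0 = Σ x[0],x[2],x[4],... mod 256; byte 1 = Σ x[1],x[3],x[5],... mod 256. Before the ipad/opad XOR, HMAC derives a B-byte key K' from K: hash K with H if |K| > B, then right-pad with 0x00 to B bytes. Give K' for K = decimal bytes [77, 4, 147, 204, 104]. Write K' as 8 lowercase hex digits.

48d00000

|K| = 5 > B = 4, so first hash the key.
H(K): even-index sum = 328 mod 256 = 72; odd-index sum = 208 mod 256 = 208 → 48 d0.
Zero-pad H(K) = 48 d0 to 4 bytes: K' = 48 d0 00 00.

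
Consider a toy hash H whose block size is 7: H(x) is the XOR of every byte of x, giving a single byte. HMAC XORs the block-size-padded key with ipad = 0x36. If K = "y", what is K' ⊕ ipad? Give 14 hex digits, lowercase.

4f363636363636

Key "y" = 79 is 1 byte ≤ B = 7; zero-pad to 7 bytes: K' = 79 00 00 00 00 00 00.
XOR each byte with 0x36: 79⊕36=4f, 00⊕36=36, 00⊕36=36, 00⊕36=36, 00⊕36=36, 00⊕36=36, 00⊕36=36.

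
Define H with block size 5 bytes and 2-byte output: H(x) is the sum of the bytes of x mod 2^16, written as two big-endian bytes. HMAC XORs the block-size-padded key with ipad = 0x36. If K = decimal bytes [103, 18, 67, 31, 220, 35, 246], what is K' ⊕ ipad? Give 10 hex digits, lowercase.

Key decimal bytes [103, 18, 67, 31, 220, 35, 246] = 67 12 43 1f dc 23 f6 is 7 bytes > B = 5, so hash it first: H(key) = 02 d0, then zero-pad to 5 bytes: K' = 02 d0 00 00 00.
XOR each byte with 0x36: 02⊕36=34, d0⊕36=e6, 00⊕36=36, 00⊕36=36, 00⊕36=36.

34e6363636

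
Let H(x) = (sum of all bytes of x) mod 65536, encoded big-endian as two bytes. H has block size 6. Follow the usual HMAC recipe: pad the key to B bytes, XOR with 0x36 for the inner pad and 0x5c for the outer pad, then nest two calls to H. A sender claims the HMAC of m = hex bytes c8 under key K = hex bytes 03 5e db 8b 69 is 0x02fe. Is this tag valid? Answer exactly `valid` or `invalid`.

Key hex bytes 03 5e db 8b 69 is 5 bytes ≤ B = 6; zero-pad to 6 bytes: K' = 03 5e db 8b 69 00.
K' ⊕ ipad = 35 68 ed bd 5f 36; K' ⊕ opad = 5f 02 87 d7 35 5c.
Inner hash: sum = 53+104+237+189+95+54+200 = 932 → 03 a4.
Outer hash (recomputed tag): sum = 95+2+135+215+53+92+3+164 = 759 → 02 f7.
Recomputed tag = 02f7; claimed = 02fe → mismatch.

invalid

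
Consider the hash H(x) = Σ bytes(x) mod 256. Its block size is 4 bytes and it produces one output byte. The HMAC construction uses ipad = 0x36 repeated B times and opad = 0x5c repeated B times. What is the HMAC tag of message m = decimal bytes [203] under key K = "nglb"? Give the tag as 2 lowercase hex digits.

Key "nglb" = 6e 67 6c 62 is exactly B = 4 bytes: K' = 6e 67 6c 62.
K' ⊕ ipad = 58 51 5a 54.  K' ⊕ opad = 32 3b 30 3e.
Inner input = (K'⊕ipad) ∥ m = 58 51 5a 54 ∥ cb.
Inner hash: sum = 88+81+90+84+203 = 546; mod 256 = 34 → 22.
Outer input = (K'⊕opad) ∥ inner = 32 3b 30 3e ∥ 22.
Outer hash (tag): sum = 50+59+48+62+34 = 253 → fd.

fd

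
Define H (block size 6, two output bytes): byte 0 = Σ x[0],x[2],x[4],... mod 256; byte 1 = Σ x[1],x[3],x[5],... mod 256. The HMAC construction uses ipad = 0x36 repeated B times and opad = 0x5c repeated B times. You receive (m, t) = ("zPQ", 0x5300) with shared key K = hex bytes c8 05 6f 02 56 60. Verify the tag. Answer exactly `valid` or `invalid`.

valid

Key hex bytes c8 05 6f 02 56 60 is exactly B = 6 bytes: K' = c8 05 6f 02 56 60.
K' ⊕ ipad = fe 33 59 34 60 56; K' ⊕ opad = 94 59 33 5e 0a 3c.
Inner hash: even-index sum = 642 mod 256 = 130; odd-index sum = 269 mod 256 = 13 → 82 0d.
Outer hash (recomputed tag): even-index sum = 339 mod 256 = 83; odd-index sum = 256 mod 256 = 0 → 53 00.
Recomputed tag = 5300; claimed = 5300 → match.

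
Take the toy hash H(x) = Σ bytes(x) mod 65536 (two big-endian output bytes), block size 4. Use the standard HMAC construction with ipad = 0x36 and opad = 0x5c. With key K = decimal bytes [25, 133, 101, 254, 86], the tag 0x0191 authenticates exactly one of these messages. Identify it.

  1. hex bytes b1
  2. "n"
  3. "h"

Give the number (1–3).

2

Key decimal bytes [25, 133, 101, 254, 86] = 19 85 65 fe 56 is 5 bytes > B = 4, so hash it first: H(key) = 02 57, then zero-pad to 4 bytes: K' = 02 57 00 00.
K' ⊕ ipad = 34 61 36 36; K' ⊕ opad = 5e 0b 5c 5c.
m1: inner = H(34 61 36 36 b1) = 01 b2; tag = H(5e 0b 5c 5c 01 b2) = 01d4
m2: inner = H(34 61 36 36 6e) = 01 6f; tag = H(5e 0b 5c 5c 01 6f) = 0191 ← matches
m3: inner = H(34 61 36 36 68) = 01 69; tag = H(5e 0b 5c 5c 01 69) = 018b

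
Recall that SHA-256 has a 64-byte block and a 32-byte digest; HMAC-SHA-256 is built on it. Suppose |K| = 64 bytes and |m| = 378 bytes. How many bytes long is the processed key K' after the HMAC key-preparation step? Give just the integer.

64

Key is 64 ≤ 64 bytes, zero-padded: |K'| = 64.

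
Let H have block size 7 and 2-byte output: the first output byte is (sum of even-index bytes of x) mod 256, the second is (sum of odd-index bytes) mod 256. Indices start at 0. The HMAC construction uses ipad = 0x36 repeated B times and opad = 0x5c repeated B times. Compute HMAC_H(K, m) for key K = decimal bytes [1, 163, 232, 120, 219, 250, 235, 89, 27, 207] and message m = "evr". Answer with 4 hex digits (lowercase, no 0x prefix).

f82d

Key decimal bytes [1, 163, 232, 120, 219, 250, 235, 89, 27, 207] = 01 a3 e8 78 db fa eb 59 1b cf is 10 bytes > B = 7, so hash it first: H(key) = ca 3d, then zero-pad to 7 bytes: K' = ca 3d 00 00 00 00 00.
K' ⊕ ipad = fc 0b 36 36 36 36 36.  K' ⊕ opad = 96 61 5c 5c 5c 5c 5c.
Inner input = (K'⊕ipad) ∥ m = fc 0b 36 36 36 36 36 ∥ 65 76 72.
Inner hash: even-index sum = 532 mod 256 = 20; odd-index sum = 334 mod 256 = 78 → 14 4e.
Outer input = (K'⊕opad) ∥ inner = 96 61 5c 5c 5c 5c 5c ∥ 14 4e.
Outer hash (tag): even-index sum = 504 mod 256 = 248; odd-index sum = 301 mod 256 = 45 → f8 2d.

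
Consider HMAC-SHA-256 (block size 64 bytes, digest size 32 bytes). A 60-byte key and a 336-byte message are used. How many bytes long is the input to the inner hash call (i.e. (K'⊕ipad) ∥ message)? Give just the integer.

400

Key is 60 ≤ 64 bytes, zero-padded: |K'| = 64.
Inner input = (K'⊕ipad) ∥ m → 64 + 336 = 400 bytes.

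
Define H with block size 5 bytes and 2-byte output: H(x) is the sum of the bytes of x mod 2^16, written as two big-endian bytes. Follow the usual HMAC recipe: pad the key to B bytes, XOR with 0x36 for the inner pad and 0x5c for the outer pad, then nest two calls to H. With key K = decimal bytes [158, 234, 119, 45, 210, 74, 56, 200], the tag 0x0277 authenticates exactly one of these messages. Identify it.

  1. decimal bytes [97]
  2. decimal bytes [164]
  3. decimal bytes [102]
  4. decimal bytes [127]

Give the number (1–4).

Key decimal bytes [158, 234, 119, 45, 210, 74, 56, 200] = 9e ea 77 2d d2 4a 38 c8 is 8 bytes > B = 5, so hash it first: H(key) = 04 48, then zero-pad to 5 bytes: K' = 04 48 00 00 00.
K' ⊕ ipad = 32 7e 36 36 36; K' ⊕ opad = 58 14 5c 5c 5c.
m1: inner = H(32 7e 36 36 36 61) = 01 b3; tag = H(58 14 5c 5c 5c 01 b3) = 0234
m2: inner = H(32 7e 36 36 36 a4) = 01 f6; tag = H(58 14 5c 5c 5c 01 f6) = 0277 ← matches
m3: inner = H(32 7e 36 36 36 66) = 01 b8; tag = H(58 14 5c 5c 5c 01 b8) = 0239
m4: inner = H(32 7e 36 36 36 7f) = 01 d1; tag = H(58 14 5c 5c 5c 01 d1) = 0252

2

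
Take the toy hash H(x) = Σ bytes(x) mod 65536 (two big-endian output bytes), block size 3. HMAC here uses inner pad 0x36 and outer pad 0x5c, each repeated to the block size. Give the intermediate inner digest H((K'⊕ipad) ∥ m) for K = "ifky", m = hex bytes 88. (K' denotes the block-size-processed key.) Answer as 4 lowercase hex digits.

017a

Key "ifky" = 69 66 6b 79 is 4 bytes > B = 3, so hash it first: H(key) = 01 b3, then zero-pad to 3 bytes: K' = 01 b3 00.
K' ⊕ ipad = 37 85 36.
Inner input = 37 85 36 ∥ 88.
Inner hash: sum = 55+133+54+136 = 378 → 01 7a.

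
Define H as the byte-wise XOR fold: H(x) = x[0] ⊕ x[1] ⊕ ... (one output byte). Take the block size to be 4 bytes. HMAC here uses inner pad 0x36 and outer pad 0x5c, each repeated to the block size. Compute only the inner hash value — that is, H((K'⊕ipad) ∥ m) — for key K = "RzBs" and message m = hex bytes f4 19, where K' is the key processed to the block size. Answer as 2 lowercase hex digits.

f4

Key "RzBs" = 52 7a 42 73 is exactly B = 4 bytes: K' = 52 7a 42 73.
K' ⊕ ipad = 64 4c 74 45.
Inner input = 64 4c 74 45 ∥ f4 19.
Inner hash: XOR 64⊕4c⊕74⊕45⊕f4⊕19 = f4.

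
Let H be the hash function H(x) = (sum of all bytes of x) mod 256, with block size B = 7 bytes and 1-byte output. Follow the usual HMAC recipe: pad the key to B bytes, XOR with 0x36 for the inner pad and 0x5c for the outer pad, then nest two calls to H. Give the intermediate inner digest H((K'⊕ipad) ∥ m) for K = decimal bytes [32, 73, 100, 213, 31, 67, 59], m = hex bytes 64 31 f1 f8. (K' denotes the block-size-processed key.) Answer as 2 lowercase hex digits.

Key decimal bytes [32, 73, 100, 213, 31, 67, 59] = 20 49 64 d5 1f 43 3b is exactly B = 7 bytes: K' = 20 49 64 d5 1f 43 3b.
K' ⊕ ipad = 16 7f 52 e3 29 75 0d.
Inner input = 16 7f 52 e3 29 75 0d ∥ 64 31 f1 f8.
Inner hash: sum = 22+127+82+227+41+117+13+100+49+241+248 = 1267; mod 256 = 243 → f3.

f3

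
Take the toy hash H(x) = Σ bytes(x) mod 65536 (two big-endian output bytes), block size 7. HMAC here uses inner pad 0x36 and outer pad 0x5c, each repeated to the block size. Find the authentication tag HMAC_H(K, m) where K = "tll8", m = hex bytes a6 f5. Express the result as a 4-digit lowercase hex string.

Key "tll8" = 74 6c 6c 38 is 4 bytes ≤ B = 7; zero-pad to 7 bytes: K' = 74 6c 6c 38 00 00 00.
K' ⊕ ipad = 42 5a 5a 0e 36 36 36.  K' ⊕ opad = 28 30 30 64 5c 5c 5c.
Inner input = (K'⊕ipad) ∥ m = 42 5a 5a 0e 36 36 36 ∥ a6 f5.
Inner hash: sum = 66+90+90+14+54+54+54+166+245 = 833 → 03 41.
Outer input = (K'⊕opad) ∥ inner = 28 30 30 64 5c 5c 5c ∥ 03 41.
Outer hash (tag): sum = 40+48+48+100+92+92+92+3+65 = 580 → 02 44.

0244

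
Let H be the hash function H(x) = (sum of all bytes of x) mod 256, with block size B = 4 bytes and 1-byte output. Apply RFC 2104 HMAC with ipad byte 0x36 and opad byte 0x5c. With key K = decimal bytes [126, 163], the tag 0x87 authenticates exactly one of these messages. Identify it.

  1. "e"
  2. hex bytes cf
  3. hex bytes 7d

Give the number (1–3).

1

Key decimal bytes [126, 163] = 7e a3 is 2 bytes ≤ B = 4; zero-pad to 4 bytes: K' = 7e a3 00 00.
K' ⊕ ipad = 48 95 36 36; K' ⊕ opad = 22 ff 5c 5c.
m1: inner = H(48 95 36 36 65) = ae; tag = H(22 ff 5c 5c ae) = 87 ← matches
m2: inner = H(48 95 36 36 cf) = 18; tag = H(22 ff 5c 5c 18) = f1
m3: inner = H(48 95 36 36 7d) = c6; tag = H(22 ff 5c 5c c6) = 9f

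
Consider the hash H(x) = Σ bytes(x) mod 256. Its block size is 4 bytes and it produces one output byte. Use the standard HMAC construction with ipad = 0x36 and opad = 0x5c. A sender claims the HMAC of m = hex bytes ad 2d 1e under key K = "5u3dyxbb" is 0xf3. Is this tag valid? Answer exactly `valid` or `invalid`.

invalid

Key "5u3dyxbb" = 35 75 33 64 79 78 62 62 is 8 bytes > B = 4, so hash it first: H(key) = f6, then zero-pad to 4 bytes: K' = f6 00 00 00.
K' ⊕ ipad = c0 36 36 36; K' ⊕ opad = aa 5c 5c 5c.
Inner hash: sum = 192+54+54+54+173+45+30 = 602; mod 256 = 90 → 5a.
Outer hash (recomputed tag): sum = 170+92+92+92+90 = 536; mod 256 = 24 → 18.
Recomputed tag = 18; claimed = f3 → mismatch.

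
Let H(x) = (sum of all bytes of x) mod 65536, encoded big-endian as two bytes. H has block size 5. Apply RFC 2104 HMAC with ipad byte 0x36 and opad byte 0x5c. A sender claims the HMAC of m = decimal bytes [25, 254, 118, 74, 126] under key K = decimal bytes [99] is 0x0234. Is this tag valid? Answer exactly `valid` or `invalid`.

Key decimal bytes [99] = 63 is 1 byte ≤ B = 5; zero-pad to 5 bytes: K' = 63 00 00 00 00.
K' ⊕ ipad = 55 36 36 36 36; K' ⊕ opad = 3f 5c 5c 5c 5c.
Inner hash: sum = 85+54+54+54+54+25+254+118+74+126 = 898 → 03 82.
Outer hash (recomputed tag): sum = 63+92+92+92+92+3+130 = 564 → 02 34.
Recomputed tag = 0234; claimed = 0234 → match.

valid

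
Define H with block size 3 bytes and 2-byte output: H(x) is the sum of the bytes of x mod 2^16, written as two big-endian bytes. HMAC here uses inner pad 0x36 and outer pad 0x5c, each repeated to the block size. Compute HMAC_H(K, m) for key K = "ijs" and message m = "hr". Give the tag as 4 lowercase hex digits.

0175

Key "ijs" = 69 6a 73 is exactly B = 3 bytes: K' = 69 6a 73.
K' ⊕ ipad = 5f 5c 45.  K' ⊕ opad = 35 36 2f.
Inner input = (K'⊕ipad) ∥ m = 5f 5c 45 ∥ 68 72.
Inner hash: sum = 95+92+69+104+114 = 474 → 01 da.
Outer input = (K'⊕opad) ∥ inner = 35 36 2f ∥ 01 da.
Outer hash (tag): sum = 53+54+47+1+218 = 373 → 01 75.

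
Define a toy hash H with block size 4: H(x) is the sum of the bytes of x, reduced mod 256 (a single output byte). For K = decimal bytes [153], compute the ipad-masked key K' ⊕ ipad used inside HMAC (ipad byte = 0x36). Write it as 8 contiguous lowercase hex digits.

Key decimal bytes [153] = 99 is 1 byte ≤ B = 4; zero-pad to 4 bytes: K' = 99 00 00 00.
XOR each byte with 0x36: 99⊕36=af, 00⊕36=36, 00⊕36=36, 00⊕36=36.

af363636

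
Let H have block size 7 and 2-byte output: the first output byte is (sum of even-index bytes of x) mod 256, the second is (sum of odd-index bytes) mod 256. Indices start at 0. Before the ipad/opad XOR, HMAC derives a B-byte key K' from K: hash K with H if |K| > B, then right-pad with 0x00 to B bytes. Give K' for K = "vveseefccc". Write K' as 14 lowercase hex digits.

09140000000000

|K| = 10 > B = 7, so first hash the key.
H(K): even-index sum = 521 mod 256 = 9; odd-index sum = 532 mod 256 = 20 → 09 14.
Zero-pad H(K) = 09 14 to 7 bytes: K' = 09 14 00 00 00 00 00.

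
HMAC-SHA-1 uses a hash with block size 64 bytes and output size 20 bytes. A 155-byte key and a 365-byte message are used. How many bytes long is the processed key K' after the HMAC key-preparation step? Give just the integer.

64

Key is 155 > 64 bytes, so it is hashed to 20 bytes then zero-padded to 64: |K'| = 64.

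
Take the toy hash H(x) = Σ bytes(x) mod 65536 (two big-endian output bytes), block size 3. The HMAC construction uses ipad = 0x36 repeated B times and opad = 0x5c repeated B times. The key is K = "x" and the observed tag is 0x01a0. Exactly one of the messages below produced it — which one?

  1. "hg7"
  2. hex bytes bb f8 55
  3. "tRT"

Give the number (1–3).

Key "x" = 78 is 1 byte ≤ B = 3; zero-pad to 3 bytes: K' = 78 00 00.
K' ⊕ ipad = 4e 36 36; K' ⊕ opad = 24 5c 5c.
m1: inner = H(4e 36 36 68 67 37) = 01 c0; tag = H(24 5c 5c 01 c0) = 019d
m2: inner = H(4e 36 36 bb f8 55) = 02 c2; tag = H(24 5c 5c 02 c2) = 01a0 ← matches
m3: inner = H(4e 36 36 74 52 54) = 01 d4; tag = H(24 5c 5c 01 d4) = 01b1

2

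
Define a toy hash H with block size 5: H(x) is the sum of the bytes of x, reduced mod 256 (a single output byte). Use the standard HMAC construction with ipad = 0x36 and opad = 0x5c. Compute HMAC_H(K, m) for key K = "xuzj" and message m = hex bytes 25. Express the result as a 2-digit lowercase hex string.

Key "xuzj" = 78 75 7a 6a is 4 bytes ≤ B = 5; zero-pad to 5 bytes: K' = 78 75 7a 6a 00.
K' ⊕ ipad = 4e 43 4c 5c 36.  K' ⊕ opad = 24 29 26 36 5c.
Inner input = (K'⊕ipad) ∥ m = 4e 43 4c 5c 36 ∥ 25.
Inner hash: sum = 78+67+76+92+54+37 = 404; mod 256 = 148 → 94.
Outer input = (K'⊕opad) ∥ inner = 24 29 26 36 5c ∥ 94.
Outer hash (tag): sum = 36+41+38+54+92+148 = 409; mod 256 = 153 → 99.

99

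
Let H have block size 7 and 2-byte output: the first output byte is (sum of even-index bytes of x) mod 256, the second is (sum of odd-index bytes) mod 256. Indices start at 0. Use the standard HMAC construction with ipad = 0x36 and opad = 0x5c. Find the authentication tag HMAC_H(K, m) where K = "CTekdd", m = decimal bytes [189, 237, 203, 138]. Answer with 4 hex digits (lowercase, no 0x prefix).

853e

Key "CTekdd" = 43 54 65 6b 64 64 is 6 bytes ≤ B = 7; zero-pad to 7 bytes: K' = 43 54 65 6b 64 64 00.
K' ⊕ ipad = 75 62 53 5d 52 52 36.  K' ⊕ opad = 1f 08 39 37 38 38 5c.
Inner input = (K'⊕ipad) ∥ m = 75 62 53 5d 52 52 36 ∥ bd ed cb 8a.
Inner hash: even-index sum = 711 mod 256 = 199; odd-index sum = 665 mod 256 = 153 → c7 99.
Outer input = (K'⊕opad) ∥ inner = 1f 08 39 37 38 38 5c ∥ c7 99.
Outer hash (tag): even-index sum = 389 mod 256 = 133; odd-index sum = 318 mod 256 = 62 → 85 3e.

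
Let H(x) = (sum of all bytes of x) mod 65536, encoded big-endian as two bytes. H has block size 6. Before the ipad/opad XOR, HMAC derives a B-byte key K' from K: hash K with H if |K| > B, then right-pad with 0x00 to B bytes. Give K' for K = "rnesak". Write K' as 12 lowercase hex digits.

Key "rnesak" = 72 6e 65 73 61 6b is exactly B = 6 bytes: K' = 72 6e 65 73 61 6b.

726e6573616b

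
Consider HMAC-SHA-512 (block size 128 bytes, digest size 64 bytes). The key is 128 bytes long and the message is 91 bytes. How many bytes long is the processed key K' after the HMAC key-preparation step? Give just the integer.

128

Key is 128 ≤ 128 bytes, zero-padded: |K'| = 128.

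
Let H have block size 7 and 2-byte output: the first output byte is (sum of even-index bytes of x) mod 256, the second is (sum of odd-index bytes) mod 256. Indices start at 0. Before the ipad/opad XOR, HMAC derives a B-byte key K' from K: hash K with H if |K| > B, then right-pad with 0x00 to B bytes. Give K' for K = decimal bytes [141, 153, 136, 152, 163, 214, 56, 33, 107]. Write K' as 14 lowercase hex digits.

5b280000000000

|K| = 9 > B = 7, so first hash the key.
H(K): even-index sum = 603 mod 256 = 91; odd-index sum = 552 mod 256 = 40 → 5b 28.
Zero-pad H(K) = 5b 28 to 7 bytes: K' = 5b 28 00 00 00 00 00.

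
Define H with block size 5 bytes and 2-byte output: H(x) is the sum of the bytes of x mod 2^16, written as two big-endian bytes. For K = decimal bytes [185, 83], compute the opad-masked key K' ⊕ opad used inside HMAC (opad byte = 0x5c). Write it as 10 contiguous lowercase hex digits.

e50f5c5c5c

Key decimal bytes [185, 83] = b9 53 is 2 bytes ≤ B = 5; zero-pad to 5 bytes: K' = b9 53 00 00 00.
XOR each byte with 0x5c: b9⊕5c=e5, 53⊕5c=0f, 00⊕5c=5c, 00⊕5c=5c, 00⊕5c=5c.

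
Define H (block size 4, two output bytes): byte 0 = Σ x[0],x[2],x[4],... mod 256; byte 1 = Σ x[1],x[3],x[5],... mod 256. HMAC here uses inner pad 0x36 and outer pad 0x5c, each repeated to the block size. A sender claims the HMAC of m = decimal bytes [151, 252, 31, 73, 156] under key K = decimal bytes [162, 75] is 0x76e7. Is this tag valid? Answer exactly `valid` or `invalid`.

Key decimal bytes [162, 75] = a2 4b is 2 bytes ≤ B = 4; zero-pad to 4 bytes: K' = a2 4b 00 00.
K' ⊕ ipad = 94 7d 36 36; K' ⊕ opad = fe 17 5c 5c.
Inner hash: even-index sum = 540 mod 256 = 28; odd-index sum = 504 mod 256 = 248 → 1c f8.
Outer hash (recomputed tag): even-index sum = 374 mod 256 = 118; odd-index sum = 363 mod 256 = 107 → 76 6b.
Recomputed tag = 766b; claimed = 76e7 → mismatch.

invalid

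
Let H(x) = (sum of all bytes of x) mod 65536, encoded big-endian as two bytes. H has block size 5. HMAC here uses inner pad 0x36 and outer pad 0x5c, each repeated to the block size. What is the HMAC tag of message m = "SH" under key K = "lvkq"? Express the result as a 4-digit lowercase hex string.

012b

Key "lvkq" = 6c 76 6b 71 is 4 bytes ≤ B = 5; zero-pad to 5 bytes: K' = 6c 76 6b 71 00.
K' ⊕ ipad = 5a 40 5d 47 36.  K' ⊕ opad = 30 2a 37 2d 5c.
Inner input = (K'⊕ipad) ∥ m = 5a 40 5d 47 36 ∥ 53 48.
Inner hash: sum = 90+64+93+71+54+83+72 = 527 → 02 0f.
Outer input = (K'⊕opad) ∥ inner = 30 2a 37 2d 5c ∥ 02 0f.
Outer hash (tag): sum = 48+42+55+45+92+2+15 = 299 → 01 2b.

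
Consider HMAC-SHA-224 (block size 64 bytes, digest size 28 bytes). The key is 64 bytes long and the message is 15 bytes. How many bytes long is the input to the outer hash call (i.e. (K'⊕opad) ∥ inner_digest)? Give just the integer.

Key is 64 ≤ 64 bytes, zero-padded: |K'| = 64.
Outer input = (K'⊕opad) ∥ H(inner) → 64 + 28 = 92 bytes.

92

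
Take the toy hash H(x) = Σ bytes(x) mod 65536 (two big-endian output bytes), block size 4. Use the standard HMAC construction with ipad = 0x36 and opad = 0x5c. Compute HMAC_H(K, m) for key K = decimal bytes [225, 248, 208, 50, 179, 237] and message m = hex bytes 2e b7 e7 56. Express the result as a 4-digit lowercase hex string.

Key decimal bytes [225, 248, 208, 50, 179, 237] = e1 f8 d0 32 b3 ed is 6 bytes > B = 4, so hash it first: H(key) = 04 7b, then zero-pad to 4 bytes: K' = 04 7b 00 00.
K' ⊕ ipad = 32 4d 36 36.  K' ⊕ opad = 58 27 5c 5c.
Inner input = (K'⊕ipad) ∥ m = 32 4d 36 36 ∥ 2e b7 e7 56.
Inner hash: sum = 50+77+54+54+46+183+231+86 = 781 → 03 0d.
Outer input = (K'⊕opad) ∥ inner = 58 27 5c 5c ∥ 03 0d.
Outer hash (tag): sum = 88+39+92+92+3+13 = 327 → 01 47.

0147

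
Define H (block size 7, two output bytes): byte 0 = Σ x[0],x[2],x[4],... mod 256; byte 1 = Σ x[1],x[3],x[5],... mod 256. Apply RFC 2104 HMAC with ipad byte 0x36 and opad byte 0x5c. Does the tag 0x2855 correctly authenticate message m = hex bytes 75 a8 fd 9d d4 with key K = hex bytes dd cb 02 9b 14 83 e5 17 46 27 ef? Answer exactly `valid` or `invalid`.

valid

Key hex bytes dd cb 02 9b 14 83 e5 17 46 27 ef is 11 bytes > B = 7, so hash it first: H(key) = 0d 27, then zero-pad to 7 bytes: K' = 0d 27 00 00 00 00 00.
K' ⊕ ipad = 3b 11 36 36 36 36 36; K' ⊕ opad = 51 7b 5c 5c 5c 5c 5c.
Inner hash: even-index sum = 546 mod 256 = 34; odd-index sum = 707 mod 256 = 195 → 22 c3.
Outer hash (recomputed tag): even-index sum = 552 mod 256 = 40; odd-index sum = 341 mod 256 = 85 → 28 55.
Recomputed tag = 2855; claimed = 2855 → match.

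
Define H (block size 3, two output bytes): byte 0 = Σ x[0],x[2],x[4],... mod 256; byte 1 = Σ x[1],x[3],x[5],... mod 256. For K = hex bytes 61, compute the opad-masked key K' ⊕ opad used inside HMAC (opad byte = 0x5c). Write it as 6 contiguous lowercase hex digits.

Key hex bytes 61 is 1 byte ≤ B = 3; zero-pad to 3 bytes: K' = 61 00 00.
XOR each byte with 0x5c: 61⊕5c=3d, 00⊕5c=5c, 00⊕5c=5c.

3d5c5c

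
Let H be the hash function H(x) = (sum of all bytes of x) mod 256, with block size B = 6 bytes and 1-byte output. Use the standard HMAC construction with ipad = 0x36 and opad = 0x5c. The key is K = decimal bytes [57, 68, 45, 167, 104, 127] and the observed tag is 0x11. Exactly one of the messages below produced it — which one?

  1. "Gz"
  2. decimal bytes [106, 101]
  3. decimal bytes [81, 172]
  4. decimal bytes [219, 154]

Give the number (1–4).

Key decimal bytes [57, 68, 45, 167, 104, 127] = 39 44 2d a7 68 7f is exactly B = 6 bytes: K' = 39 44 2d a7 68 7f.
K' ⊕ ipad = 0f 72 1b 91 5e 49; K' ⊕ opad = 65 18 71 fb 34 23.
m1: inner = H(0f 72 1b 91 5e 49 47 7a) = 95; tag = H(65 18 71 fb 34 23 95) = d5
m2: inner = H(0f 72 1b 91 5e 49 6a 65) = a3; tag = H(65 18 71 fb 34 23 a3) = e3
m3: inner = H(0f 72 1b 91 5e 49 51 ac) = d1; tag = H(65 18 71 fb 34 23 d1) = 11 ← matches
m4: inner = H(0f 72 1b 91 5e 49 db 9a) = 49; tag = H(65 18 71 fb 34 23 49) = 89

3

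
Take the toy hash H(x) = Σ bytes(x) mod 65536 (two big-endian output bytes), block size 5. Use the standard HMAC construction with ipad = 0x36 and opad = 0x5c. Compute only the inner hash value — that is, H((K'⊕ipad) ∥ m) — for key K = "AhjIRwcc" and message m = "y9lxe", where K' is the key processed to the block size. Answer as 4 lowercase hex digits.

Key "AhjIRwcc" = 41 68 6a 49 52 77 63 63 is 8 bytes > B = 5, so hash it first: H(key) = 02 eb, then zero-pad to 5 bytes: K' = 02 eb 00 00 00.
K' ⊕ ipad = 34 dd 36 36 36.
Inner input = 34 dd 36 36 36 ∥ 79 39 6c 78 65.
Inner hash: sum = 52+221+54+54+54+121+57+108+120+101 = 942 → 03 ae.

03ae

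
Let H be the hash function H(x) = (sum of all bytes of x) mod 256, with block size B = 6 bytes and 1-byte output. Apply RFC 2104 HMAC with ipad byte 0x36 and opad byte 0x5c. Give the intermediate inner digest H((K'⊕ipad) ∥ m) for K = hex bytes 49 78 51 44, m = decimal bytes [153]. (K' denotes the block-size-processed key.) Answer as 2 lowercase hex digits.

ab

Key hex bytes 49 78 51 44 is 4 bytes ≤ B = 6; zero-pad to 6 bytes: K' = 49 78 51 44 00 00.
K' ⊕ ipad = 7f 4e 67 72 36 36.
Inner input = 7f 4e 67 72 36 36 ∥ 99.
Inner hash: sum = 127+78+103+114+54+54+153 = 683; mod 256 = 171 → ab.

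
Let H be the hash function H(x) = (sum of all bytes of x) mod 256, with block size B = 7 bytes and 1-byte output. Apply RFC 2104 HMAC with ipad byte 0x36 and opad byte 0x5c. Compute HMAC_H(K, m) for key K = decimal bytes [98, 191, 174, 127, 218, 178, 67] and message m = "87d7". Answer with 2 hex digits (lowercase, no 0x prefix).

76

Key decimal bytes [98, 191, 174, 127, 218, 178, 67] = 62 bf ae 7f da b2 43 is exactly B = 7 bytes: K' = 62 bf ae 7f da b2 43.
K' ⊕ ipad = 54 89 98 49 ec 84 75.  K' ⊕ opad = 3e e3 f2 23 86 ee 1f.
Inner input = (K'⊕ipad) ∥ m = 54 89 98 49 ec 84 75 ∥ 38 37 64 37.
Inner hash: sum = 84+137+152+73+236+132+117+56+55+100+55 = 1197; mod 256 = 173 → ad.
Outer input = (K'⊕opad) ∥ inner = 3e e3 f2 23 86 ee 1f ∥ ad.
Outer hash (tag): sum = 62+227+242+35+134+238+31+173 = 1142; mod 256 = 118 → 76.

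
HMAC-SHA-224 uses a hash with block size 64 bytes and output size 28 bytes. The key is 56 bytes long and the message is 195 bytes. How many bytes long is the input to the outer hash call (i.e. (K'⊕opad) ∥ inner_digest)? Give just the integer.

Key is 56 ≤ 64 bytes, zero-padded: |K'| = 64.
Outer input = (K'⊕opad) ∥ H(inner) → 64 + 28 = 92 bytes.

92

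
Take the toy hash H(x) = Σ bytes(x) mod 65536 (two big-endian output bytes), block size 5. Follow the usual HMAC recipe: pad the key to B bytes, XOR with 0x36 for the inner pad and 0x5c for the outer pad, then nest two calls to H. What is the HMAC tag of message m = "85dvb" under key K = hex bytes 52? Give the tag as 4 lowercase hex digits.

0265

Key hex bytes 52 is 1 byte ≤ B = 5; zero-pad to 5 bytes: K' = 52 00 00 00 00.
K' ⊕ ipad = 64 36 36 36 36.  K' ⊕ opad = 0e 5c 5c 5c 5c.
Inner input = (K'⊕ipad) ∥ m = 64 36 36 36 36 ∥ 38 35 64 76 62.
Inner hash: sum = 100+54+54+54+54+56+53+100+118+98 = 741 → 02 e5.
Outer input = (K'⊕opad) ∥ inner = 0e 5c 5c 5c 5c ∥ 02 e5.
Outer hash (tag): sum = 14+92+92+92+92+2+229 = 613 → 02 65.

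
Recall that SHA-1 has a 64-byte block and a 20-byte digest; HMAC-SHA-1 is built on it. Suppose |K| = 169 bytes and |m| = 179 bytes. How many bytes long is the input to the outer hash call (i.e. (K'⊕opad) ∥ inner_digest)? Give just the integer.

Key is 169 > 64 bytes, so it is hashed to 20 bytes then zero-padded to 64: |K'| = 64.
Outer input = (K'⊕opad) ∥ H(inner) → 64 + 20 = 84 bytes.

84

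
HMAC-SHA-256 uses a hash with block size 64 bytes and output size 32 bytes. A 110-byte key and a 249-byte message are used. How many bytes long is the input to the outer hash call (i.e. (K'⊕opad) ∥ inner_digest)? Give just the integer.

96

Key is 110 > 64 bytes, so it is hashed to 32 bytes then zero-padded to 64: |K'| = 64.
Outer input = (K'⊕opad) ∥ H(inner) → 64 + 32 = 96 bytes.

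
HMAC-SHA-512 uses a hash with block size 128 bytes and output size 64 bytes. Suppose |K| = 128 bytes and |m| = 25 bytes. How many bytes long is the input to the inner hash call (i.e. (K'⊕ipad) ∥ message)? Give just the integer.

Key is 128 ≤ 128 bytes, zero-padded: |K'| = 128.
Inner input = (K'⊕ipad) ∥ m → 128 + 25 = 153 bytes.

153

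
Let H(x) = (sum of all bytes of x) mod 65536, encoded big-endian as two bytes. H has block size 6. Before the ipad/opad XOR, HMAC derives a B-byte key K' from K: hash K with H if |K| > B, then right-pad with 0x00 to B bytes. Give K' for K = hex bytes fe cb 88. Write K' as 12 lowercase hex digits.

fecb88000000

Key hex bytes fe cb 88 is 3 bytes ≤ B = 6; zero-pad to 6 bytes: K' = fe cb 88 00 00 00.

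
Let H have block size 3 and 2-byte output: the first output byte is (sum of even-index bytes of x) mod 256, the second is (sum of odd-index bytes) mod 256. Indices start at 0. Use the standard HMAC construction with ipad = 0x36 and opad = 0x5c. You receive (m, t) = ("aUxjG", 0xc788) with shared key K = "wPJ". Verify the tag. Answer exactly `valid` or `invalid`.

valid

Key "wPJ" = 77 50 4a is exactly B = 3 bytes: K' = 77 50 4a.
K' ⊕ ipad = 41 66 7c; K' ⊕ opad = 2b 0c 16.
Inner hash: even-index sum = 380 mod 256 = 124; odd-index sum = 390 mod 256 = 134 → 7c 86.
Outer hash (recomputed tag): even-index sum = 199 mod 256 = 199; odd-index sum = 136 mod 256 = 136 → c7 88.
Recomputed tag = c788; claimed = c788 → match.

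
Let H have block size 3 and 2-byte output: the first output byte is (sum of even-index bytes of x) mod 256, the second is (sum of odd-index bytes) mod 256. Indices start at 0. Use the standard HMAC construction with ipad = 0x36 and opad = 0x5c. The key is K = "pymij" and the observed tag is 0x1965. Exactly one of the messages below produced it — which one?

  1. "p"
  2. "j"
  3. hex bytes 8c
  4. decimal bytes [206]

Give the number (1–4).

Key "pymij" = 70 79 6d 69 6a is 5 bytes > B = 3, so hash it first: H(key) = 47 e2, then zero-pad to 3 bytes: K' = 47 e2 00.
K' ⊕ ipad = 71 d4 36; K' ⊕ opad = 1b be 5c.
m1: inner = H(71 d4 36 70) = a7 44; tag = H(1b be 5c a7 44) = bb65
m2: inner = H(71 d4 36 6a) = a7 3e; tag = H(1b be 5c a7 3e) = b565
m3: inner = H(71 d4 36 8c) = a7 60; tag = H(1b be 5c a7 60) = d765
m4: inner = H(71 d4 36 ce) = a7 a2; tag = H(1b be 5c a7 a2) = 1965 ← matches

4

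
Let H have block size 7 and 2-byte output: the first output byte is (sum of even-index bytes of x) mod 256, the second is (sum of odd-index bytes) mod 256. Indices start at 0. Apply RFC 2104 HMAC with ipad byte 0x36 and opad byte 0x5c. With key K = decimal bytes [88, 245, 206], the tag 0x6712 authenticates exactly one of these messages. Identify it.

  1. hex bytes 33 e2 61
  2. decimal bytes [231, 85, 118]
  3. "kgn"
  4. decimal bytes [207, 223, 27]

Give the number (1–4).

4

Key decimal bytes [88, 245, 206] = 58 f5 ce is 3 bytes ≤ B = 7; zero-pad to 7 bytes: K' = 58 f5 ce 00 00 00 00.
K' ⊕ ipad = 6e c3 f8 36 36 36 36; K' ⊕ opad = 04 a9 92 5c 5c 5c 5c.
m1: inner = H(6e c3 f8 36 36 36 36 33 e2 61) = b4 c3; tag = H(04 a9 92 5c 5c 5c 5c b4 c3) = 1115
m2: inner = H(6e c3 f8 36 36 36 36 e7 55 76) = 27 8c; tag = H(04 a9 92 5c 5c 5c 5c 27 8c) = da88
m3: inner = H(6e c3 f8 36 36 36 36 6b 67 6e) = 39 08; tag = H(04 a9 92 5c 5c 5c 5c 39 08) = 569a
m4: inner = H(6e c3 f8 36 36 36 36 cf df 1b) = b1 19; tag = H(04 a9 92 5c 5c 5c 5c b1 19) = 6712 ← matches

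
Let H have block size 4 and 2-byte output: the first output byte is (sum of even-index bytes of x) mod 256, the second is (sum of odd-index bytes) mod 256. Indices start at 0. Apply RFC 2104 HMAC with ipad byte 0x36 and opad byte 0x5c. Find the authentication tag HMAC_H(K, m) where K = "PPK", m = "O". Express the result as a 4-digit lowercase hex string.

Key "PPK" = 50 50 4b is 3 bytes ≤ B = 4; zero-pad to 4 bytes: K' = 50 50 4b 00.
K' ⊕ ipad = 66 66 7d 36.  K' ⊕ opad = 0c 0c 17 5c.
Inner input = (K'⊕ipad) ∥ m = 66 66 7d 36 ∥ 4f.
Inner hash: even-index sum = 306 mod 256 = 50; odd-index sum = 156 mod 256 = 156 → 32 9c.
Outer input = (K'⊕opad) ∥ inner = 0c 0c 17 5c ∥ 32 9c.
Outer hash (tag): even-index sum = 85 mod 256 = 85; odd-index sum = 260 mod 256 = 4 → 55 04.

5504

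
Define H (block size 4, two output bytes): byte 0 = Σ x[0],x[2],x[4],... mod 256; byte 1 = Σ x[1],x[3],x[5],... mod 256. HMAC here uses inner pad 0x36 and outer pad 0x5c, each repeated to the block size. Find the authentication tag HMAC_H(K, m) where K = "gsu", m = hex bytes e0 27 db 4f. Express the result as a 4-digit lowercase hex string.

Key "gsu" = 67 73 75 is 3 bytes ≤ B = 4; zero-pad to 4 bytes: K' = 67 73 75 00.
K' ⊕ ipad = 51 45 43 36.  K' ⊕ opad = 3b 2f 29 5c.
Inner input = (K'⊕ipad) ∥ m = 51 45 43 36 ∥ e0 27 db 4f.
Inner hash: even-index sum = 591 mod 256 = 79; odd-index sum = 241 mod 256 = 241 → 4f f1.
Outer input = (K'⊕opad) ∥ inner = 3b 2f 29 5c ∥ 4f f1.
Outer hash (tag): even-index sum = 179 mod 256 = 179; odd-index sum = 380 mod 256 = 124 → b3 7c.

b37c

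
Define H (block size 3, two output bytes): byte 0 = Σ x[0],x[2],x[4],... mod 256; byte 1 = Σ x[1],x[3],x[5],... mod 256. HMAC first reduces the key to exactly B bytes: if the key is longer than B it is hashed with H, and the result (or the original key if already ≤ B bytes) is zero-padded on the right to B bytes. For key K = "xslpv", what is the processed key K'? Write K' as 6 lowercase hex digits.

|K| = 5 > B = 3, so first hash the key.
H(K): even-index sum = 346 mod 256 = 90; odd-index sum = 227 mod 256 = 227 → 5a e3.
Zero-pad H(K) = 5a e3 to 3 bytes: K' = 5a e3 00.

5ae300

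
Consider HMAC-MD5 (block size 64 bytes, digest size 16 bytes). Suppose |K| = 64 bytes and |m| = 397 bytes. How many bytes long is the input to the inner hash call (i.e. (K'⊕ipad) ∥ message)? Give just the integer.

Key is 64 ≤ 64 bytes, zero-padded: |K'| = 64.
Inner input = (K'⊕ipad) ∥ m → 64 + 397 = 461 bytes.

461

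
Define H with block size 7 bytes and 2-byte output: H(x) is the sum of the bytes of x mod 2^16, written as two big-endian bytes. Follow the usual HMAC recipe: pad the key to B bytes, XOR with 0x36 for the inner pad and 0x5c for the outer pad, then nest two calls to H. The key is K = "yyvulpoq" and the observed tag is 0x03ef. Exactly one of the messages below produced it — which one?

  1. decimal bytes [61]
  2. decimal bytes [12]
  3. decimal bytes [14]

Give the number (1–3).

2

Key "yyvulpoq" = 79 79 76 75 6c 70 6f 71 is 8 bytes > B = 7, so hash it first: H(key) = 03 99, then zero-pad to 7 bytes: K' = 03 99 00 00 00 00 00.
K' ⊕ ipad = 35 af 36 36 36 36 36; K' ⊕ opad = 5f c5 5c 5c 5c 5c 5c.
m1: inner = H(35 af 36 36 36 36 36 3d) = 02 2f; tag = H(5f c5 5c 5c 5c 5c 5c 02 2f) = 0321
m2: inner = H(35 af 36 36 36 36 36 0c) = 01 fe; tag = H(5f c5 5c 5c 5c 5c 5c 01 fe) = 03ef ← matches
m3: inner = H(35 af 36 36 36 36 36 0e) = 02 00; tag = H(5f c5 5c 5c 5c 5c 5c 02 00) = 02f2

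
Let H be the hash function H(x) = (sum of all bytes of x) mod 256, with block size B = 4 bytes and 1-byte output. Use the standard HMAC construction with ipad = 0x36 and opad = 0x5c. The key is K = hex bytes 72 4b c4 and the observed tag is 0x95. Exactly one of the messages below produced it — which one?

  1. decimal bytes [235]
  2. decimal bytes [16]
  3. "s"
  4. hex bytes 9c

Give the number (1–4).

Key hex bytes 72 4b c4 is 3 bytes ≤ B = 4; zero-pad to 4 bytes: K' = 72 4b c4 00.
K' ⊕ ipad = 44 7d f2 36; K' ⊕ opad = 2e 17 98 5c.
m1: inner = H(44 7d f2 36 eb) = d4; tag = H(2e 17 98 5c d4) = 0d
m2: inner = H(44 7d f2 36 10) = f9; tag = H(2e 17 98 5c f9) = 32
m3: inner = H(44 7d f2 36 73) = 5c; tag = H(2e 17 98 5c 5c) = 95 ← matches
m4: inner = H(44 7d f2 36 9c) = 85; tag = H(2e 17 98 5c 85) = be

3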